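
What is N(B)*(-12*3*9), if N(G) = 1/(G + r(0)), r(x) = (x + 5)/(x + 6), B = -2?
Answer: 1944/7 ≈ 277.71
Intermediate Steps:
r(x) = (5 + x)/(6 + x)
N(G) = 1/(⅚ + G) (N(G) = 1/(G + (5 + 0)/(6 + 0)) = 1/(G + 5/6) = 1/(G + (⅙)*5) = 1/(G + ⅚) = 1/(⅚ + G))
N(B)*(-12*3*9) = (6/(5 + 6*(-2)))*(-12*3*9) = (6/(5 - 12))*(-36*9) = (6/(-7))*(-324) = (6*(-⅐))*(-324) = -6/7*(-324) = 1944/7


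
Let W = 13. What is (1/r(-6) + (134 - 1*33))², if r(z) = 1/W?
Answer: 12996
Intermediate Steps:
r(z) = 1/13
(1/r(-6) + (134 - 1*33))² = (1/(1/13) + (134 - 1*33))² = (13 + (134 - 33))² = (13 + 101)² = 114² = 12996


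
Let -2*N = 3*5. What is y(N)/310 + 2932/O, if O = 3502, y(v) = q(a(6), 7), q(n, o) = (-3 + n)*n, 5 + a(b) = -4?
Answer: 321784/271405 ≈ 1.1856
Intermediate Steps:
a(b) = -9 (a(b) = -5 - 4 = -9)
N = -15/2 (N = -3*5/2 = -1/2*15 = -15/2 ≈ -7.5000)
q(n, o) = n*(-3 + n)
y(v) = 108 (y(v) = -9*(-3 - 9) = -9*(-12) = 108)
y(N)/310 + 2932/O = 108/310 + 2932/3502 = 108*(1/310) + 2932*(1/3502) = 54/155 + 1466/1751 = 321784/271405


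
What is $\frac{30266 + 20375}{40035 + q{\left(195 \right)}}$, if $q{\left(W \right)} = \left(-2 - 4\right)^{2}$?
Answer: $\frac{50641}{40071} \approx 1.2638$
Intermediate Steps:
$q{\left(W \right)} = 36$ ($q{\left(W \right)} = \left(-6\right)^{2} = 36$)
$\frac{30266 + 20375}{40035 + q{\left(195 \right)}} = \frac{30266 + 20375}{40035 + 36} = \frac{50641}{40071}$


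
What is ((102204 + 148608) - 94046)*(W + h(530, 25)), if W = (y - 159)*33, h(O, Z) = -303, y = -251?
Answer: -2168544078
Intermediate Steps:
W = -13530 (W = (-251 - 159)*33 = -410*33 = -13530)
((102204 + 148608) - 94046)*(W + h(530, 25)) = ((102204 + 148608) - 94046)*(-13530 - 303) = (250812 - 94046)*(-13833) = 156766*(-13833) = -2168544078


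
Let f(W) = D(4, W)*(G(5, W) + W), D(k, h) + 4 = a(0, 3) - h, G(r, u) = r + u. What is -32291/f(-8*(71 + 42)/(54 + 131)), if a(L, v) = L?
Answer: 1105159475/144812 ≈ 7631.7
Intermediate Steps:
D(k, h) = -4 - h (D(k, h) = -4 + (0 - h) = -4 - h)
f(W) = (-4 - W)*(5 + 2*W) (f(W) = (-4 - W)*((5 + W) + W) = (-4 - W)*(5 + 2*W))
-32291/f(-8*(71 + 42)/(54 + 131)) = -32291*(-1/((4 - 8*(71 + 42)/(54 + 131))*(5 + 2*(-8*(71 + 42)/(54 + 131))))) = -32291*(-1/((4 - 8/(185/113))*(5 + 2*(-8/(185/113))))) = -32291*(-1/((4 - 8/(185*(1/113)))*(5 + 2*(-8/(185*(1/113)))))) = -32291*(-1/((4 - 8/185/113)*(5 + 2*(-8/185/113)))) = -32291*(-1/((4 - 8*113/185)*(5 + 2*(-8*113/185)))) = -32291*(-1/((4 - 904/185)*(5 + 2*(-904/185)))) = -32291*185/(164*(5 - 1808/185)) = -32291/((-1*(-164/185)*(-883/185))) = -32291/(-144812/34225) = -32291*(-34225/144812) = 1105159475/144812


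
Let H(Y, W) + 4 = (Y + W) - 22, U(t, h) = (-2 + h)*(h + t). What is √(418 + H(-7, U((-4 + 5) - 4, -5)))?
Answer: 21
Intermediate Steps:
H(Y, W) = -26 + W + Y (H(Y, W) = -4 + ((Y + W) - 22) = -4 + ((W + Y) - 22) = -4 + (-22 + W + Y) = -26 + W + Y)
√(418 + H(-7, U((-4 + 5) - 4, -5))) = √(418 + (-26 + ((-5)² - 2*(-5) - 2*((-4 + 5) - 4) - 5*((-4 + 5) - 4)) - 7)) = √(418 + (-26 + (25 + 10 - 2*(1 - 4) - 5*(1 - 4)) - 7)) = √(418 + (-26 + (25 + 10 - 2*(-3) - 5*(-3)) - 7)) = √(418 + (-26 + (25 + 10 + 6 + 15) - 7)) = √(418 + (-26 + 56 - 7)) = √(418 + 23) = √441 = 21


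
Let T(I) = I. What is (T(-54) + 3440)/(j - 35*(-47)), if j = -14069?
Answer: -1693/6212 ≈ -0.27254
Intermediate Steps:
(T(-54) + 3440)/(j - 35*(-47)) = (-54 + 3440)/(-14069 - 35*(-47)) = 3386/(-14069 + 1645) = 3386/(-12424) = 3386*(-1/12424) = -1693/6212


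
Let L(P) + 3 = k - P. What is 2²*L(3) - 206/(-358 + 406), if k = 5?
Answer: -199/24 ≈ -8.2917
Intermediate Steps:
L(P) = 2 - P (L(P) = -3 + (5 - P) = 2 - P)
2²*L(3) - 206/(-358 + 406) = 2²*(2 - 1*3) - 206/(-358 + 406) = 4*(2 - 3) - 206/48 = 4*(-1) - 206*1/48 = -4 - 103/24 = -199/24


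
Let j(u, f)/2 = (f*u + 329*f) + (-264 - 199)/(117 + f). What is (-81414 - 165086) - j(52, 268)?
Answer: -173524734/385 ≈ -4.5071e+5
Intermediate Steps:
j(u, f) = -926/(117 + f) + 658*f + 2*f*u (j(u, f) = 2*((f*u + 329*f) + (-264 - 199)/(117 + f)) = 2*((329*f + f*u) - 463/(117 + f)) = 2*(-463/(117 + f) + 329*f + f*u) = -926/(117 + f) + 658*f + 2*f*u)
(-81414 - 165086) - j(52, 268) = (-81414 - 165086) - 2*(-463 + 329*268² + 38493*268 + 52*268² + 117*268*52)/(117 + 268) = -246500 - 2*(-463 + 329*71824 + 10316124 + 52*71824 + 1630512)/385 = -246500 - 2*(-463 + 23630096 + 10316124 + 3734848 + 1630512)/385 = -246500 - 2*39311117/385 = -246500 - 1*78622234/385 = -246500 - 78622234/385 = -173524734/385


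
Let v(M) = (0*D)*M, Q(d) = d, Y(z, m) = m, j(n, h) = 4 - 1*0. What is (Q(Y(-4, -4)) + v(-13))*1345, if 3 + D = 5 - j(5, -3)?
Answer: -5380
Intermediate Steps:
j(n, h) = 4 (j(n, h) = 4 + 0 = 4)
D = -2 (D = -3 + (5 - 1*4) = -3 + (5 - 4) = -3 + 1 = -2)
v(M) = 0 (v(M) = (0*(-2))*M = 0*M = 0)
(Q(Y(-4, -4)) + v(-13))*1345 = (-4 + 0)*1345 = -4*1345 = -5380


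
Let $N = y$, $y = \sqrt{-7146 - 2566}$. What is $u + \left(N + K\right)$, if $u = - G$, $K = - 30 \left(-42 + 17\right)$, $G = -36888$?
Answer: $37638 + 4 i \sqrt{607} \approx 37638.0 + 98.549 i$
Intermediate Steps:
$K = 750$ ($K = \left(-30\right) \left(-25\right) = 750$)
$y = 4 i \sqrt{607}$ ($y = \sqrt{-9712} = 4 i \sqrt{607} \approx 98.549 i$)
$N = 4 i \sqrt{607} \approx 98.549 i$
$u = 36888$ ($u = \left(-1\right) \left(-36888\right) = 36888$)
$u + \left(N + K\right) = 36888 + \left(4 i \sqrt{607} + 750\right) = 36888 + \left(750 + 4 i \sqrt{607}\right) = 37638 + 4 i \sqrt{607}$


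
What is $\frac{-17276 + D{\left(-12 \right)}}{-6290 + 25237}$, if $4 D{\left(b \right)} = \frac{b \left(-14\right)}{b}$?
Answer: $- \frac{34559}{37894} \approx -0.91199$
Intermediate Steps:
$D{\left(b \right)} = - \frac{7}{2}$ ($D{\left(b \right)} = \frac{b \left(-14\right) \frac{1}{b}}{4} = \frac{- 14 b \frac{1}{b}}{4} = \frac{1}{4} \left(-14\right) = - \frac{7}{2}$)
$\frac{-17276 + D{\left(-12 \right)}}{-6290 + 25237} = \frac{-17276 - \frac{7}{2}}{-6290 + 25237} = - \frac{34559}{2 \cdot 18947} = \left(- \frac{34559}{2}\right) \frac{1}{18947} = - \frac{34559}{37894}$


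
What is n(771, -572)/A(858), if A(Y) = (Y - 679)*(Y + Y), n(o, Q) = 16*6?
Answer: 8/25597 ≈ 0.00031254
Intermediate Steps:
n(o, Q) = 96
A(Y) = 2*Y*(-679 + Y) (A(Y) = (-679 + Y)*(2*Y) = 2*Y*(-679 + Y))
n(771, -572)/A(858) = 96/((2*858*(-679 + 858))) = 96/((2*858*179)) = 96/307164 = 96*(1/307164) = 8/25597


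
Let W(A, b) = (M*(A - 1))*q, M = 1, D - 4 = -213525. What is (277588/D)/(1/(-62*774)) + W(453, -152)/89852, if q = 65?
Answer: 6106709928833/97884127 ≈ 62387.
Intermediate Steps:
D = -213521 (D = 4 - 213525 = -213521)
W(A, b) = -65 + 65*A (W(A, b) = (1*(A - 1))*65 = (1*(-1 + A))*65 = (-1 + A)*65 = -65 + 65*A)
(277588/D)/(1/(-62*774)) + W(453, -152)/89852 = (277588/(-213521))/(1/(-62*774)) + (-65 + 65*453)/89852 = (277588*(-1/213521))/(1/(-47988)) + (-65 + 29445)*(1/89852) = -277588/(213521*(-1/47988)) + 29380*(1/89852) = -277588/213521*(-47988) + 7345/22463 = 13320892944/213521 + 7345/22463 = 6106709928833/97884127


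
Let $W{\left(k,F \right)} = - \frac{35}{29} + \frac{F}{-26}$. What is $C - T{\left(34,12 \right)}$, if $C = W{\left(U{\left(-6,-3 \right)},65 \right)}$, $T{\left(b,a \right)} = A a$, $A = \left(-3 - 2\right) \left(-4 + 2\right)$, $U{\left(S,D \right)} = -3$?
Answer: $- \frac{7175}{58} \approx -123.71$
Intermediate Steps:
$W{\left(k,F \right)} = - \frac{35}{29} - \frac{F}{26}$ ($W{\left(k,F \right)} = \left(-35\right) \frac{1}{29} + F \left(- \frac{1}{26}\right) = - \frac{35}{29} - \frac{F}{26}$)
$A = 10$ ($A = \left(-5\right) \left(-2\right) = 10$)
$T{\left(b,a \right)} = 10 a$
$C = - \frac{215}{58}$ ($C = - \frac{35}{29} - \frac{5}{2} = - \frac{215}{58} \approx -3.7069$)
$C - T{\left(34,12 \right)} = - \frac{215}{58} - 10 \cdot 12 = - \frac{215}{58} - 120 = - \frac{7175}{58}$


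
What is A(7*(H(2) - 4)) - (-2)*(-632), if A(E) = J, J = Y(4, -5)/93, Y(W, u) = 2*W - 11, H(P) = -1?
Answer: -39185/31 ≈ -1264.0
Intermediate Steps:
Y(W, u) = -11 + 2*W
J = -1/31 (J = (-11 + 2*4)/93 = (-11 + 8)*(1/93) = -3*1/93 = -1/31 ≈ -0.032258)
A(E) = -1/31
A(7*(H(2) - 4)) - (-2)*(-632) = -1/31 - (-2)*(-632) = -1/31 - 1*1264 = -1/31 - 1264 = -39185/31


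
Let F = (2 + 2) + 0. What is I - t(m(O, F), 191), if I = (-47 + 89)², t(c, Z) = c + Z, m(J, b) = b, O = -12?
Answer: 1569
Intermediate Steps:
F = 4 (F = 4 + 0 = 4)
t(c, Z) = Z + c
I = 1764 (I = 42² = 1764)
I - t(m(O, F), 191) = 1764 - (191 + 4) = 1764 - 1*195 = 1764 - 195 = 1569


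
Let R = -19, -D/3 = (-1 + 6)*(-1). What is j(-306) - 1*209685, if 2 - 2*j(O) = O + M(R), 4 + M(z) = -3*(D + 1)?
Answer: -209505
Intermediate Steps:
D = 15 (D = -3*(-1 + 6)*(-1) = -15*(-1) = -3*(-5) = 15)
M(z) = -52 (M(z) = -4 - 3*(15 + 1) = -4 - 3*16 = -4 - 48 = -52)
j(O) = 27 - O/2 (j(O) = 1 - (O - 52)/2 = 1 - (-52 + O)/2 = 1 + (26 - O/2) = 27 - O/2)
j(-306) - 1*209685 = (27 - ½*(-306)) - 1*209685 = (27 + 153) - 209685 = 180 - 209685 = -209505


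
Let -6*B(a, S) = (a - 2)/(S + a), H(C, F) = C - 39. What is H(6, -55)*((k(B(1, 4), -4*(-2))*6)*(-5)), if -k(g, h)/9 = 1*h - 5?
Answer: -26730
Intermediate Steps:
H(C, F) = -39 + C
B(a, S) = -(-2 + a)/(6*(S + a)) (B(a, S) = -(a - 2)/(6*(S + a)) = -(-2 + a)/(6*(S + a)))
k(g, h) = 45 - 9*h (k(g, h) = -9*(1*h - 5) = -9*(h - 5) = -9*(-5 + h) = 45 - 9*h)
H(6, -55)*((k(B(1, 4), -4*(-2))*6)*(-5)) = (-39 + 6)*(((45 - (-36)*(-2))*6)*(-5)) = -33*(45 - 9*8)*6*(-5) = -33*(45 - 72)*6*(-5) = -33*(-27*6)*(-5) = -(-5346)*(-5) = -33*810 = -26730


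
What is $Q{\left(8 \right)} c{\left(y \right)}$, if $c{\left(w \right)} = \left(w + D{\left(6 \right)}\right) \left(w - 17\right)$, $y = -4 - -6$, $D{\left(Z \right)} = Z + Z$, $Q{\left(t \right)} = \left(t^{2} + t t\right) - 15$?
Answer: $-23730$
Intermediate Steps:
$Q{\left(t \right)} = -15 + 2 t^{2}$ ($Q{\left(t \right)} = \left(t^{2} + t^{2}\right) - 15 = 2 t^{2} - 15 = -15 + 2 t^{2}$)
$D{\left(Z \right)} = 2 Z$
$y = 2$ ($y = -4 + 6 = 2$)
$c{\left(w \right)} = \left(-17 + w\right) \left(12 + w\right)$ ($c{\left(w \right)} = \left(w + 2 \cdot 6\right) \left(w - 17\right) = \left(w + 12\right) \left(-17 + w\right) = \left(12 + w\right) \left(-17 + w\right) = \left(-17 + w\right) \left(12 + w\right)$)
$Q{\left(8 \right)} c{\left(y \right)} = \left(-15 + 2 \cdot 8^{2}\right) \left(-204 + 2^{2} - 10\right) = \left(-15 + 2 \cdot 64\right) \left(-204 + 4 - 10\right) = \left(-15 + 128\right) \left(-210\right) = 113 \left(-210\right) = -23730$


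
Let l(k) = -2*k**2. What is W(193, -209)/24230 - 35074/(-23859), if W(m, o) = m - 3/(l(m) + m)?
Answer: 2885897471396/1952544807675 ≈ 1.4780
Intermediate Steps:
W(m, o) = m - 3/(m - 2*m**2) (W(m, o) = m - 3/(-2*m**2 + m) = m - 3/(m - 2*m**2))
W(193, -209)/24230 - 35074/(-23859) = ((3 - 1*193**2 + 2*193**3)/(193*(-1 + 2*193)))/24230 - 35074/(-23859) = ((3 - 1*37249 + 2*7189057)/(193*(-1 + 386)))*(1/24230) - 35074*(-1/23859) = ((1/193)*(3 - 37249 + 14378114)/385)*(1/24230) + 35074/23859 = ((1/193)*(1/385)*14340868)*(1/24230) + 35074/23859 = (14340868/74305)*(1/24230) + 35074/23859 = 7170434/900205075 + 35074/23859 = 2885897471396/1952544807675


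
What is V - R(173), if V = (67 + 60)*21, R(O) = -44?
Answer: 2711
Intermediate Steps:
V = 2667 (V = 127*21 = 2667)
V - R(173) = 2667 - 1*(-44) = 2667 + 44 = 2711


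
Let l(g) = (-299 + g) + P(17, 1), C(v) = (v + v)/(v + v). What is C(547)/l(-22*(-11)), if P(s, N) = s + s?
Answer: -1/23 ≈ -0.043478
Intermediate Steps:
C(v) = 1 (C(v) = (2*v)/((2*v)) = (2*v)*(1/(2*v)) = 1)
P(s, N) = 2*s
l(g) = -265 + g (l(g) = (-299 + g) + 2*17 = (-299 + g) + 34 = -265 + g)
C(547)/l(-22*(-11)) = 1/(-265 - 22*(-11)) = 1/(-265 - 1*(-242)) = 1/(-265 + 242) = 1/(-23) = 1*(-1/23) = -1/23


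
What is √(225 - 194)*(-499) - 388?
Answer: -388 - 499*√31 ≈ -3166.3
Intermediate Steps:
√(225 - 194)*(-499) - 388 = √31*(-499) - 388 = -499*√31 - 388 = -388 - 499*√31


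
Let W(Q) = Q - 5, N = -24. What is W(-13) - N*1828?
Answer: 43854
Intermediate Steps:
W(Q) = -5 + Q
W(-13) - N*1828 = (-5 - 13) - (-24)*1828 = -18 - 1*(-43872) = -18 + 43872 = 43854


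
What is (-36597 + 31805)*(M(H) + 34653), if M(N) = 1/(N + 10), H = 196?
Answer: -17103891524/103 ≈ -1.6606e+8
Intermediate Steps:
M(N) = 1/(10 + N)
(-36597 + 31805)*(M(H) + 34653) = (-36597 + 31805)*(1/(10 + 196) + 34653) = -4792*(1/206 + 34653) = -4792*7138519/206 = -17103891524/103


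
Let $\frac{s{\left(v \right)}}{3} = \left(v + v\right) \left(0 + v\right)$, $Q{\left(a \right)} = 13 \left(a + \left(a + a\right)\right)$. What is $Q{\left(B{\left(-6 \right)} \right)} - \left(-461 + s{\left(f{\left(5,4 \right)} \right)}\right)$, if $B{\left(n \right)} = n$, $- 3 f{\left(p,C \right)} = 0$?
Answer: $227$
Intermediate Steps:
$f{\left(p,C \right)} = 0$ ($f{\left(p,C \right)} = \left(- \frac{1}{3}\right) 0 = 0$)
$Q{\left(a \right)} = 39 a$ ($Q{\left(a \right)} = 13 \left(a + 2 a\right) = 13 \cdot 3 a = 39 a$)
$s{\left(v \right)} = 6 v^{2}$ ($s{\left(v \right)} = 3 \left(v + v\right) \left(0 + v\right) = 3 \cdot 2 v v = 3 \cdot 2 v^{2} = 6 v^{2}$)
$Q{\left(B{\left(-6 \right)} \right)} - \left(-461 + s{\left(f{\left(5,4 \right)} \right)}\right) = 39 \left(-6\right) - \left(-461 + 6 \cdot 0^{2}\right) = -234 - \left(-461 + 6 \cdot 0\right) = -234 - \left(-461 + 0\right) = -234 - -461 = -234 + 461 = 227$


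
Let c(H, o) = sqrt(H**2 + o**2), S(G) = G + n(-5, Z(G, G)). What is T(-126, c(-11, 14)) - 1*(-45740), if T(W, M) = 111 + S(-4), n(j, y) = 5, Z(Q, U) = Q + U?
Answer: 45852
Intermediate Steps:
S(G) = 5 + G (S(G) = G + 5 = 5 + G)
T(W, M) = 112 (T(W, M) = 111 + (5 - 4) = 111 + 1 = 112)
T(-126, c(-11, 14)) - 1*(-45740) = 112 - 1*(-45740) = 112 + 45740 = 45852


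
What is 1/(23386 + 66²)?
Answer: 1/27742 ≈ 3.6046e-5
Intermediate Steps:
1/(23386 + 66²) = 1/(23386 + 4356) = 1/27742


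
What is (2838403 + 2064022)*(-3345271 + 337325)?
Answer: -14746229669050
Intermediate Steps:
(2838403 + 2064022)*(-3345271 + 337325) = 4902425*(-3007946) = -14746229669050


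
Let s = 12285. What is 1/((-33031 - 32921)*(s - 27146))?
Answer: 1/980112672 ≈ 1.0203e-9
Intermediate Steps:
1/((-33031 - 32921)*(s - 27146)) = 1/((-33031 - 32921)*(12285 - 27146)) = 1/(-65952*(-14861)) = 1/980112672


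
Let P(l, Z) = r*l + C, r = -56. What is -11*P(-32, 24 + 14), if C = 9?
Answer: -19811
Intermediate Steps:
P(l, Z) = 9 - 56*l (P(l, Z) = -56*l + 9 = 9 - 56*l)
-11*P(-32, 24 + 14) = -11*(9 - 56*(-32)) = -11*(9 + 1792) = -11*1801 = -19811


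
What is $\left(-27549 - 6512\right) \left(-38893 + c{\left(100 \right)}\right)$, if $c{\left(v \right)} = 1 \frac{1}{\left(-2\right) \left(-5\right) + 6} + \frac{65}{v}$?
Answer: $\frac{105976816363}{80} \approx 1.3247 \cdot 10^{9}$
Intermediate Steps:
$c{\left(v \right)} = \frac{1}{16} + \frac{65}{v}$ ($c{\left(v \right)} = 1 \frac{1}{10 + 6} + \frac{65}{v} = 1 \cdot \frac{1}{16} + \frac{65}{v} = \frac{1}{16} + \frac{65}{v}$)
$\left(-27549 - 6512\right) \left(-38893 + c{\left(100 \right)}\right) = \left(-27549 - 6512\right) \left(-38893 + \frac{1040 + 100}{16 \cdot 100}\right) = - 34061 \left(-38893 + \frac{1}{16} \cdot \frac{1}{100} \cdot 1140\right) = - 34061 \left(-38893 + \frac{57}{80}\right) = \left(-34061\right) \left(- \frac{3111383}{80}\right) = \frac{105976816363}{80}$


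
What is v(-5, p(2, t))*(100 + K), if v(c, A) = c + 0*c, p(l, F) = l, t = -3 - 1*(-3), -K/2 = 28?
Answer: -220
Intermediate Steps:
K = -56 (K = -2*28 = -56)
t = 0 (t = -3 + 3 = 0)
v(c, A) = c (v(c, A) = c + 0 = c)
v(-5, p(2, t))*(100 + K) = -5*(100 - 56) = -5*44 = -220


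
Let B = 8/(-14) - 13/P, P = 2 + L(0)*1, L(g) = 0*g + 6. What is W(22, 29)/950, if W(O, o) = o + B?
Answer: 79/2800 ≈ 0.028214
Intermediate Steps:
L(g) = 6 (L(g) = 0 + 6 = 6)
P = 8 (P = 2 + 6*1 = 2 + 6 = 8)
B = -123/56 (B = 8/(-14) - 13/8 = 8*(-1/14) - 13*1/8 = -4/7 - 13/8 = -123/56 ≈ -2.1964)
W(O, o) = -123/56 + o (W(O, o) = o - 123/56 = -123/56 + o)
W(22, 29)/950 = (-123/56 + 29)/950 = (1501/56)*(1/950) = 79/2800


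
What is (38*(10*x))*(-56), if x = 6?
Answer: -127680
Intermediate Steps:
(38*(10*x))*(-56) = (38*(10*6))*(-56) = (38*60)*(-56) = 2280*(-56) = -127680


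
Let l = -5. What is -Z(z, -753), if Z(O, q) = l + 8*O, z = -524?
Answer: 4197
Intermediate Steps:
Z(O, q) = -5 + 8*O
-Z(z, -753) = -(-5 + 8*(-524)) = -(-5 - 4192) = -1*(-4197) = 4197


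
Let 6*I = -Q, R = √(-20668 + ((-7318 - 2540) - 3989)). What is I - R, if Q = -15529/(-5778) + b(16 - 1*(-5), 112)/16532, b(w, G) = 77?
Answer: -128585167/286565688 - 3*I*√3835 ≈ -0.44871 - 185.78*I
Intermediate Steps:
Q = 128585167/47760948 (Q = -15529/(-5778) + 77/16532 = -15529*(-1/5778) + 77*(1/16532) = 15529/5778 + 77/16532 = 128585167/47760948 ≈ 2.6923)
R = 3*I*√3835 (R = √(-20668 + (-9858 - 3989)) = √(-20668 - 13847) = √(-34515) = 3*I*√3835 ≈ 185.78*I)
I = -128585167/286565688 (I = (-1*128585167/47760948)/6 = (⅙)*(-128585167/47760948) = -128585167/286565688 ≈ -0.44871)
I - R = -128585167/286565688 - 3*I*√3835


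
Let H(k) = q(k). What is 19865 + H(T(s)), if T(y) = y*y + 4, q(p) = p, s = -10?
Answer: 19969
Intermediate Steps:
T(y) = 4 + y² (T(y) = y² + 4 = 4 + y²)
H(k) = k
19865 + H(T(s)) = 19865 + (4 + (-10)²) = 19865 + (4 + 100) = 19865 + 104 = 19969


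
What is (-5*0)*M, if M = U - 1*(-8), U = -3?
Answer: 0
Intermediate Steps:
M = 5 (M = -3 - 1*(-8) = -3 + 8 = 5)
(-5*0)*M = -5*0*5 = 0*5 = 0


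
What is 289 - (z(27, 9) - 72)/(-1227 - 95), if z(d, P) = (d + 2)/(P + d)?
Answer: 13751525/47592 ≈ 288.95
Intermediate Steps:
z(d, P) = (2 + d)/(P + d)
289 - (z(27, 9) - 72)/(-1227 - 95) = 289 - ((2 + 27)/(9 + 27) - 72)/(-1227 - 95) = 289 - (29/36 - 72)/(-1322) = 289 - ((1/36)*29 - 72)*(-1)/1322 = 289 - (29/36 - 72)*(-1)/1322 = 289 - (-2563)*(-1)/(36*1322) = 289 - 1*2563/47592 = 289 - 2563/47592 = 13751525/47592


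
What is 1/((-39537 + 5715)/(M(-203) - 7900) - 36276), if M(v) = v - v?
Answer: -3950/143273289 ≈ -2.7570e-5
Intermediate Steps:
M(v) = 0
1/((-39537 + 5715)/(M(-203) - 7900) - 36276) = 1/((-39537 + 5715)/(0 - 7900) - 36276) = 1/(-33822/(-7900) - 36276) = 1/(-33822*(-1/7900) - 36276) = 1/(16911/3950 - 36276) = 1/(-143273289/3950) = -3950/143273289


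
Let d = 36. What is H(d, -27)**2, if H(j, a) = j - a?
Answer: 3969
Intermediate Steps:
H(d, -27)**2 = (36 - 1*(-27))**2 = (36 + 27)**2 = 63**2 = 3969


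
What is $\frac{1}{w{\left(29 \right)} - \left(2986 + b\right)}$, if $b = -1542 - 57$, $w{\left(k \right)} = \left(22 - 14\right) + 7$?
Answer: $- \frac{1}{1372} \approx -0.00072886$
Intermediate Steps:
$w{\left(k \right)} = 15$ ($w{\left(k \right)} = 8 + 7 = 15$)
$b = -1599$
$\frac{1}{w{\left(29 \right)} - \left(2986 + b\right)} = \frac{1}{15 - 1387} = \frac{1}{-1372} = - \frac{1}{1372}$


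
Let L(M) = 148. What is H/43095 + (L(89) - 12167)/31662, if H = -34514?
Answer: -536913691/454824630 ≈ -1.1805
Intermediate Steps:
H/43095 + (L(89) - 12167)/31662 = -34514/43095 + (148 - 12167)/31662 = -34514*1/43095 - 12019*1/31662 = -34514/43095 - 12019/31662 = -536913691/454824630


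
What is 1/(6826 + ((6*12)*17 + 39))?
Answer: 1/8089 ≈ 0.00012362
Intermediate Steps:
1/(6826 + ((6*12)*17 + 39)) = 1/(6826 + (72*17 + 39)) = 1/(6826 + (1224 + 39)) = 1/(6826 + 1263) = 1/8089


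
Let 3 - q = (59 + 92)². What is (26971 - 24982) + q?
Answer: -20809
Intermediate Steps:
q = -22798 (q = 3 - (59 + 92)² = 3 - 1*151² = 3 - 1*22801 = 3 - 22801 = -22798)
(26971 - 24982) + q = (26971 - 24982) - 22798 = 1989 - 22798 = -20809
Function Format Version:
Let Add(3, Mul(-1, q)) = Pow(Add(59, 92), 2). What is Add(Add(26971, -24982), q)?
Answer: -20809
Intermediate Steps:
q = -22798 (q = Add(3, Mul(-1, Pow(Add(59, 92), 2))) = Add(3, Mul(-1, Pow(151, 2))) = Add(3, Mul(-1, 22801)) = Add(3, -22801) = -22798)
Add(Add(26971, -24982), q) = Add(Add(26971, -24982), -22798) = Add(1989, -22798) = -20809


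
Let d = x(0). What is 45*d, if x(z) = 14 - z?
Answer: 630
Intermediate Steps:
d = 14 (d = 14 - 1*0 = 14 + 0 = 14)
45*d = 45*14 = 630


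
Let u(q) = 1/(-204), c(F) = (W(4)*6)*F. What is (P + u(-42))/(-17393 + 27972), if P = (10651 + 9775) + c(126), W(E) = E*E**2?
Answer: 14037239/2158116 ≈ 6.5044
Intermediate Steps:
W(E) = E**3
c(F) = 384*F (c(F) = (4**3*6)*F = (64*6)*F = 384*F)
P = 68810 (P = (10651 + 9775) + 384*126 = 20426 + 48384 = 68810)
u(q) = -1/204
(P + u(-42))/(-17393 + 27972) = (68810 - 1/204)/(-17393 + 27972) = (14037239/204)/10579 = (14037239/204)*(1/10579) = 14037239/2158116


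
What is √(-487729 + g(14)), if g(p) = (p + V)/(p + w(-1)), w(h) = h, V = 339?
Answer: 2*I*√20605403/13 ≈ 698.36*I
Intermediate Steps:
g(p) = (339 + p)/(-1 + p) (g(p) = (p + 339)/(p - 1) = (339 + p)/(-1 + p))
√(-487729 + g(14)) = √(-487729 + (339 + 14)/(-1 + 14)) = √(-487729 + 353/13) = √(-6340124/13) = 2*I*√20605403/13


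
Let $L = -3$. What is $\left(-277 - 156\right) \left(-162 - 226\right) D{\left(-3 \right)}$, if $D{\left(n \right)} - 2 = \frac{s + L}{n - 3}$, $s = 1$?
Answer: $\frac{1176028}{3} \approx 3.9201 \cdot 10^{5}$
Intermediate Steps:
$D{\left(n \right)} = 2 - \frac{2}{-3 + n}$ ($D{\left(n \right)} = 2 + \frac{1 - 3}{n - 3} = 2 - \frac{2}{-3 + n}$)
$\left(-277 - 156\right) \left(-162 - 226\right) D{\left(-3 \right)} = \left(-277 - 156\right) \left(-162 - 226\right) \frac{2 \left(-4 - 3\right)}{-3 - 3} = \left(-433\right) \left(-388\right) 2 \frac{1}{-6} \left(-7\right) = 168004 \cdot 2 \left(- \frac{1}{6}\right) \left(-7\right) = 168004 \cdot \frac{7}{3} = \frac{1176028}{3}$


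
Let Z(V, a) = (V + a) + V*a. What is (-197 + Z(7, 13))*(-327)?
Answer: 28122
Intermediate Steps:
Z(V, a) = V + a + V*a
(-197 + Z(7, 13))*(-327) = (-197 + (7 + 13 + 7*13))*(-327) = (-197 + (7 + 13 + 91))*(-327) = (-197 + 111)*(-327) = -86*(-327) = 28122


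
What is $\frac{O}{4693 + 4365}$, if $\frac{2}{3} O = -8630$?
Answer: $- \frac{12945}{9058} \approx -1.4291$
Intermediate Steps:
$O = -12945$ ($O = \frac{3}{2} \left(-8630\right) = -12945$)
$\frac{O}{4693 + 4365} = - \frac{12945}{4693 + 4365} = - \frac{12945}{9058}$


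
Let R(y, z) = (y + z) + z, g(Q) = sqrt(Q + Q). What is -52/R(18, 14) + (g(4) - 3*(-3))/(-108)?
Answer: -335/276 - sqrt(2)/54 ≈ -1.2400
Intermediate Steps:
g(Q) = sqrt(2)*sqrt(Q) (g(Q) = sqrt(2*Q) = sqrt(2)*sqrt(Q))
R(y, z) = y + 2*z
-52/R(18, 14) + (g(4) - 3*(-3))/(-108) = -52/(18 + 2*14) + (sqrt(2)*sqrt(4) - 3*(-3))/(-108) = -52/(18 + 28) + (sqrt(2)*2 + 9)*(-1/108) = -52/46 + (2*sqrt(2) + 9)*(-1/108) = -52*1/46 + (9 + 2*sqrt(2))*(-1/108) = -26/23 + (-1/12 - sqrt(2)/54) = -335/276 - sqrt(2)/54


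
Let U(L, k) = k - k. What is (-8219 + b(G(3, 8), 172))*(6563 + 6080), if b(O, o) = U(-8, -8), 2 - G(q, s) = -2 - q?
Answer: -103912817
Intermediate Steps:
G(q, s) = 4 + q (G(q, s) = 2 - (-2 - q) = 2 + (2 + q) = 4 + q)
U(L, k) = 0
b(O, o) = 0
(-8219 + b(G(3, 8), 172))*(6563 + 6080) = (-8219 + 0)*(6563 + 6080) = -8219*12643 = -103912817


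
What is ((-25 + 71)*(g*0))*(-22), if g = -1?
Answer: 0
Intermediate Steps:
((-25 + 71)*(g*0))*(-22) = ((-25 + 71)*(-1*0))*(-22) = (46*0)*(-22) = 0*(-22) = 0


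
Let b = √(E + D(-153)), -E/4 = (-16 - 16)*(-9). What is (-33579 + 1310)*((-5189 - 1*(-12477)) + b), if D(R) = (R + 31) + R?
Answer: -235176472 - 32269*I*√1427 ≈ -2.3518e+8 - 1.219e+6*I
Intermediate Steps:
D(R) = 31 + 2*R (D(R) = (31 + R) + R = 31 + 2*R)
E = -1152 (E = -4*(-16 - 16)*(-9) = -(-128)*(-9) = -4*288 = -1152)
b = I*√1427 (b = √(-1152 + (31 + 2*(-153))) = √(-1152 + (31 - 306)) = √(-1152 - 275) = √(-1427) = I*√1427 ≈ 37.776*I)
(-33579 + 1310)*((-5189 - 1*(-12477)) + b) = (-33579 + 1310)*((-5189 - 1*(-12477)) + I*√1427) = -32269*((-5189 + 12477) + I*√1427) = -32269*(7288 + I*√1427) = -235176472 - 32269*I*√1427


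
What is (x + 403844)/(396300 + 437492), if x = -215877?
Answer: 187967/833792 ≈ 0.22544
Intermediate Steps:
(x + 403844)/(396300 + 437492) = (-215877 + 403844)/(396300 + 437492) = 187967/833792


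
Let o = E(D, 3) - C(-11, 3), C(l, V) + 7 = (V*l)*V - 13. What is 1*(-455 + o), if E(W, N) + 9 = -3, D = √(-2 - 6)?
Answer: -348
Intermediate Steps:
C(l, V) = -20 + l*V² (C(l, V) = -7 + ((V*l)*V - 13) = -7 + (l*V² - 13) = -7 + (-13 + l*V²) = -20 + l*V²)
D = 2*I*√2 (D = √(-8) = 2*I*√2 ≈ 2.8284*I)
E(W, N) = -12 (E(W, N) = -9 - 3 = -12)
o = 107 (o = -12 - (-20 - 11*3²) = -12 - (-20 - 11*9) = -12 - (-20 - 99) = -12 - 1*(-119) = -12 + 119 = 107)
1*(-455 + o) = 1*(-455 + 107) = 1*(-348) = -348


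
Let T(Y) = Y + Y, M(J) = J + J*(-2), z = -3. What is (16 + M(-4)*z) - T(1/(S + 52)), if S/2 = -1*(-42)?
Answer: 271/68 ≈ 3.9853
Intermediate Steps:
M(J) = -J (M(J) = J - 2*J = -J)
S = 84 (S = 2*(-1*(-42)) = 2*42 = 84)
T(Y) = 2*Y
(16 + M(-4)*z) - T(1/(S + 52)) = (16 - 1*(-4)*(-3)) - 2/(84 + 52) = (16 + 4*(-3)) - 2/136 = (16 - 12) - 2/136 = 4 - 1*1/68 = 4 - 1/68 = 271/68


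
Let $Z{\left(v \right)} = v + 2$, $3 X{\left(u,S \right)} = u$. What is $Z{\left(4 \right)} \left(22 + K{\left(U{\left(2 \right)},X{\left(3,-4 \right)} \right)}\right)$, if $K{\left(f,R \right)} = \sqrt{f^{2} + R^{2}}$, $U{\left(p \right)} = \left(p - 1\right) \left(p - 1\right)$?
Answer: $132 + 6 \sqrt{2} \approx 140.49$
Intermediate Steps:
$X{\left(u,S \right)} = \frac{u}{3}$
$Z{\left(v \right)} = 2 + v$
$U{\left(p \right)} = \left(-1 + p\right)^{2}$ ($U{\left(p \right)} = \left(-1 + p\right) \left(-1 + p\right) = \left(-1 + p\right)^{2}$)
$K{\left(f,R \right)} = \sqrt{R^{2} + f^{2}}$
$Z{\left(4 \right)} \left(22 + K{\left(U{\left(2 \right)},X{\left(3,-4 \right)} \right)}\right) = \left(2 + 4\right) \left(22 + \sqrt{\left(\frac{1}{3} \cdot 3\right)^{2} + \left(\left(-1 + 2\right)^{2}\right)^{2}}\right) = 6 \left(22 + \sqrt{1^{2} + \left(1^{2}\right)^{2}}\right) = 6 \left(22 + \sqrt{1 + 1^{2}}\right) = 6 \left(22 + \sqrt{1 + 1}\right) = 6 \left(22 + \sqrt{2}\right) = 132 + 6 \sqrt{2}$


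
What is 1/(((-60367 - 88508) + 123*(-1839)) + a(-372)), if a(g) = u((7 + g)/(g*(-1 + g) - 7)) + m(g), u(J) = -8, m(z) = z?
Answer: -1/375452 ≈ -2.6635e-6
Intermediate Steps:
a(g) = -8 + g
1/(((-60367 - 88508) + 123*(-1839)) + a(-372)) = 1/(((-60367 - 88508) + 123*(-1839)) + (-8 - 372)) = 1/((-148875 - 226197) - 380) = 1/(-375072 - 380) = 1/(-375452) = -1/375452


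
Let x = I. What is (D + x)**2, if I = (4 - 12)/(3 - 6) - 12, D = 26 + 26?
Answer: 16384/9 ≈ 1820.4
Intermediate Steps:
D = 52
I = -28/3 (I = -8/(-3) - 12 = -8*(-1/3) - 12 = 8/3 - 12 = -28/3 ≈ -9.3333)
x = -28/3 ≈ -9.3333
(D + x)**2 = (52 - 28/3)**2 = (128/3)**2 = 16384/9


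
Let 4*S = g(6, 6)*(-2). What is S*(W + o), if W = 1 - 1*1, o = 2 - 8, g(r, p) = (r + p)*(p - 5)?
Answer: 36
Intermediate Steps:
g(r, p) = (-5 + p)*(p + r) (g(r, p) = (p + r)*(-5 + p) = (-5 + p)*(p + r))
o = -6
S = -6 (S = ((6² - 5*6 - 5*6 + 6*6)*(-2))/4 = ((36 - 30 - 30 + 36)*(-2))/4 = (12*(-2))/4 = (¼)*(-24) = -6)
W = 0 (W = 1 - 1 = 0)
S*(W + o) = -6*(0 - 6) = -6*(-6) = 36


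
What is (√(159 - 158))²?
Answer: 1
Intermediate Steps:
(√(159 - 158))² = (√1)² = 1² = 1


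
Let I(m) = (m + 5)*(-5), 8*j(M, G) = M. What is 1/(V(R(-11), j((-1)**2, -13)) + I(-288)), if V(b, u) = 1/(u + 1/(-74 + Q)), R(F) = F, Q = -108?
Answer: 87/123833 ≈ 0.00070256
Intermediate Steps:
j(M, G) = M/8
I(m) = -25 - 5*m (I(m) = (5 + m)*(-5) = -25 - 5*m)
V(b, u) = 1/(-1/182 + u) (V(b, u) = 1/(u + 1/(-74 - 108)) = 1/(u + 1/(-182)) = 1/(u - 1/182) = 1/(-1/182 + u))
1/(V(R(-11), j((-1)**2, -13)) + I(-288)) = 1/(182/(-1 + 182*((1/8)*(-1)**2)) + (-25 - 5*(-288))) = 1/(182/(-1 + 182*((1/8)*1)) + (-25 + 1440)) = 1/(182/(-1 + 182*(1/8)) + 1415) = 1/(182/(-1 + 91/4) + 1415) = 1/(182/(87/4) + 1415) = 1/(182*(4/87) + 1415) = 1/(728/87 + 1415) = 1/(123833/87) = 87/123833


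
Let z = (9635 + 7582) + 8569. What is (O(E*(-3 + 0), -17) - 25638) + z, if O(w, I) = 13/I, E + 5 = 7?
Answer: 2503/17 ≈ 147.24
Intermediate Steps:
E = 2 (E = -5 + 7 = 2)
z = 25786 (z = 17217 + 8569 = 25786)
(O(E*(-3 + 0), -17) - 25638) + z = (13/(-17) - 25638) + 25786 = (13*(-1/17) - 25638) + 25786 = (-13/17 - 25638) + 25786 = -435859/17 + 25786 = 2503/17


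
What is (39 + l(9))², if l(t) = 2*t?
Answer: 3249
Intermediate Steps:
(39 + l(9))² = (39 + 2*9)² = (39 + 18)² = 57² = 3249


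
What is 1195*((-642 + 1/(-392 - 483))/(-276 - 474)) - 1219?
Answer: -25735261/131250 ≈ -196.08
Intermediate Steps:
1195*((-642 + 1/(-392 - 483))/(-276 - 474)) - 1219 = 1195*((-642 + 1/(-875))/(-750)) - 1219 = 1195*((-642 - 1/875)*(-1/750)) - 1219 = 1195*(-561751/875*(-1/750)) - 1219 = 1195*(561751/656250) - 1219 = 134258489/131250 - 1219 = -25735261/131250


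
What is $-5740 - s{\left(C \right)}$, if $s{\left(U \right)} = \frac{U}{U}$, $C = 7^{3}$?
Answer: $-5741$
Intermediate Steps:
$C = 343$
$s{\left(U \right)} = 1$
$-5740 - s{\left(C \right)} = -5740 - 1 = -5741$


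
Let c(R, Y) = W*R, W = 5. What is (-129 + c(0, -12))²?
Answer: 16641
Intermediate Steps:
c(R, Y) = 5*R
(-129 + c(0, -12))² = (-129 + 5*0)² = (-129 + 0)² = (-129)² = 16641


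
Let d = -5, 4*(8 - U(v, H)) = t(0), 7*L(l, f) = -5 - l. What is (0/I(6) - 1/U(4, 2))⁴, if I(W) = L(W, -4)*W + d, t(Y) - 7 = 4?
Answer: 256/194481 ≈ 0.0013163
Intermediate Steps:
L(l, f) = -5/7 - l/7 (L(l, f) = (-5 - l)/7 = -5/7 - l/7)
t(Y) = 11 (t(Y) = 7 + 4 = 11)
U(v, H) = 21/4 (U(v, H) = 8 - ¼*11 = 8 - 11/4 = 21/4)
I(W) = -5 + W*(-5/7 - W/7) (I(W) = (-5/7 - W/7)*W - 5 = W*(-5/7 - W/7) - 5 = -5 + W*(-5/7 - W/7))
(0/I(6) - 1/U(4, 2))⁴ = (0/(-5 - ⅐*6*(5 + 6)) - 1/21/4)⁴ = (0/(-5 - ⅐*6*11) - 1*4/21)⁴ = (0/(-5 - 66/7) - 4/21)⁴ = (0/(-101/7) - 4/21)⁴ = (0*(-7/101) - 4/21)⁴ = (0 - 4/21)⁴ = (-4/21)⁴ = 256/194481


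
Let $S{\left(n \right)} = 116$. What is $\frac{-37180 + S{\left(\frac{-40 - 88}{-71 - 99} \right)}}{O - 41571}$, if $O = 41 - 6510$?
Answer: $\frac{4633}{6005} \approx 0.77152$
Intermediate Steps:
$O = -6469$ ($O = 41 - 6510 = -6469$)
$\frac{-37180 + S{\left(\frac{-40 - 88}{-71 - 99} \right)}}{O - 41571} = \frac{-37180 + 116}{-6469 - 41571} = - \frac{37064}{-48040} = \left(-37064\right) \left(- \frac{1}{48040}\right) = \frac{4633}{6005}$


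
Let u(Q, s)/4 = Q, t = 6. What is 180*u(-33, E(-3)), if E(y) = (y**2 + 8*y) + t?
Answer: -23760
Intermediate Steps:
E(y) = 6 + y**2 + 8*y (E(y) = (y**2 + 8*y) + 6 = 6 + y**2 + 8*y)
u(Q, s) = 4*Q
180*u(-33, E(-3)) = 180*(4*(-33)) = 180*(-132) = -23760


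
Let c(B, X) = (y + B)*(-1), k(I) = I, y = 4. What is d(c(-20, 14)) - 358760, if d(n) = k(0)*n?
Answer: -358760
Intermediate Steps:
c(B, X) = -4 - B (c(B, X) = (4 + B)*(-1) = -4 - B)
d(n) = 0 (d(n) = 0*n = 0)
d(c(-20, 14)) - 358760 = 0 - 358760 = -358760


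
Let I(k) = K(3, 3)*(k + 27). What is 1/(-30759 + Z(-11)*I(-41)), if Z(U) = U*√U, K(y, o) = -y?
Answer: I/(3*(-10253*I + 154*√11)) ≈ -3.243e-5 + 1.6155e-6*I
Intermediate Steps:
Z(U) = U^(3/2)
I(k) = -81 - 3*k (I(k) = (-1*3)*(k + 27) = -3*(27 + k) = -81 - 3*k)
1/(-30759 + Z(-11)*I(-41)) = 1/(-30759 + (-11)^(3/2)*(-81 - 3*(-41))) = 1/(-30759 + (-11*I*√11)*(-81 + 123)) = 1/(-30759 - 11*I*√11*42) = 1/(-30759 - 462*I*√11)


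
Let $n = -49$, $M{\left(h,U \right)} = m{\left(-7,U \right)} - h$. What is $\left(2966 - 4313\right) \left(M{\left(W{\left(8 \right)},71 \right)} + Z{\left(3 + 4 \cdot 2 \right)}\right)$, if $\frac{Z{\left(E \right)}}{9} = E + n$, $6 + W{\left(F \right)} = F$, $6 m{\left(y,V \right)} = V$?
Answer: $\frac{894857}{2} \approx 4.4743 \cdot 10^{5}$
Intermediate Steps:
$m{\left(y,V \right)} = \frac{V}{6}$
$W{\left(F \right)} = -6 + F$
$M{\left(h,U \right)} = - h + \frac{U}{6}$ ($M{\left(h,U \right)} = \frac{U}{6} - h = - h + \frac{U}{6}$)
$Z{\left(E \right)} = -441 + 9 E$ ($Z{\left(E \right)} = 9 \left(E - 49\right) = 9 \left(-49 + E\right) = -441 + 9 E$)
$\left(2966 - 4313\right) \left(M{\left(W{\left(8 \right)},71 \right)} + Z{\left(3 + 4 \cdot 2 \right)}\right) = \left(2966 - 4313\right) \left(\left(- (-6 + 8) + \frac{1}{6} \cdot 71\right) - \left(441 - 9 \left(3 + 4 \cdot 2\right)\right)\right) = - 1347 \left(\left(\left(-1\right) 2 + \frac{71}{6}\right) - \left(441 - 9 \left(3 + 8\right)\right)\right) = - 1347 \left(\left(-2 + \frac{71}{6}\right) + \left(-441 + 9 \cdot 11\right)\right) = - 1347 \left(\frac{59}{6} + \left(-441 + 99\right)\right) = - 1347 \left(\frac{59}{6} - 342\right) = \left(-1347\right) \left(- \frac{1993}{6}\right) = \frac{894857}{2}$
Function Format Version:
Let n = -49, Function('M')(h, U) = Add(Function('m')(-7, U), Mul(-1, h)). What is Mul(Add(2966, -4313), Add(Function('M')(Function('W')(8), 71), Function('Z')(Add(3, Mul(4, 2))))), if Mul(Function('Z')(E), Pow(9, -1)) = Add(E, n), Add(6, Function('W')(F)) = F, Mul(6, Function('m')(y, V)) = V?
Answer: Rational(894857, 2) ≈ 4.4743e+5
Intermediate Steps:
Function('m')(y, V) = Mul(Rational(1, 6), V)
Function('W')(F) = Add(-6, F)
Function('M')(h, U) = Add(Mul(-1, h), Mul(Rational(1, 6), U)) (Function('M')(h, U) = Add(Mul(Rational(1, 6), U), Mul(-1, h)) = Add(Mul(-1, h), Mul(Rational(1, 6), U)))
Function('Z')(E) = Add(-441, Mul(9, E)) (Function('Z')(E) = Mul(9, Add(E, -49)) = Mul(9, Add(-49, E)) = Add(-441, Mul(9, E)))
Mul(Add(2966, -4313), Add(Function('M')(Function('W')(8), 71), Function('Z')(Add(3, Mul(4, 2))))) = Mul(Add(2966, -4313), Add(Add(Mul(-1, Add(-6, 8)), Mul(Rational(1, 6), 71)), Add(-441, Mul(9, Add(3, Mul(4, 2)))))) = Mul(-1347, Add(Add(Mul(-1, 2), Rational(71, 6)), Add(-441, Mul(9, Add(3, 8))))) = Mul(-1347, Add(Add(-2, Rational(71, 6)), Add(-441, Mul(9, 11)))) = Mul(-1347, Add(Rational(59, 6), Add(-441, 99))) = Mul(-1347, Add(Rational(59, 6), -342)) = Mul(-1347, Rational(-1993, 6)) = Rational(894857, 2)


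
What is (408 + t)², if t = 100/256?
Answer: 683142769/4096 ≈ 1.6678e+5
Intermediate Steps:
t = 25/64 (t = 100*(1/256) = 25/64 ≈ 0.39063)
(408 + t)² = (408 + 25/64)² = (26137/64)² = 683142769/4096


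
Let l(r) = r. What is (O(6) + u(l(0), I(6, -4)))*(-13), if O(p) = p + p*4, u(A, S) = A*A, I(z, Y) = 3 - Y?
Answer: -390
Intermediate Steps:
u(A, S) = A²
O(p) = 5*p (O(p) = p + 4*p = 5*p)
(O(6) + u(l(0), I(6, -4)))*(-13) = (5*6 + 0²)*(-13) = (30 + 0)*(-13) = 30*(-13) = -390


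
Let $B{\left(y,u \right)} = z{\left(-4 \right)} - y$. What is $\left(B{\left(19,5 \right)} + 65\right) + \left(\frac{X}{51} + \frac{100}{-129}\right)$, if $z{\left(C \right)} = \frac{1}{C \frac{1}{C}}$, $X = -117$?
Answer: $\frac{96340}{2193} \approx 43.931$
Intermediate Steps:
$z{\left(C \right)} = 1$ ($z{\left(C \right)} = 1^{-1} = 1$)
$B{\left(y,u \right)} = 1 - y$
$\left(B{\left(19,5 \right)} + 65\right) + \left(\frac{X}{51} + \frac{100}{-129}\right) = \left(\left(1 - 19\right) + 65\right) + \left(- \frac{117}{51} + \frac{100}{-129}\right) = \left(\left(1 - 19\right) + 65\right) + \left(\left(-117\right) \frac{1}{51} + 100 \left(- \frac{1}{129}\right)\right) = \left(-18 + 65\right) - \frac{6731}{2193} = 47 - \frac{6731}{2193} = \frac{96340}{2193}$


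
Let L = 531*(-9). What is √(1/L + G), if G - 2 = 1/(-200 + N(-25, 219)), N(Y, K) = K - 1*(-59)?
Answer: 5*√15344602/13806 ≈ 1.4187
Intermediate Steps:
N(Y, K) = 59 + K (N(Y, K) = K + 59 = 59 + K)
L = -4779
G = 157/78 (G = 2 + 1/(-200 + (59 + 219)) = 2 + 1/(-200 + 278) = 2 + 1/78 = 157/78 ≈ 2.0128)
√(1/L + G) = √(1/(-4779) + 157/78) = √(-1/4779 + 157/78) = √(250075/124254) = 5*√15344602/13806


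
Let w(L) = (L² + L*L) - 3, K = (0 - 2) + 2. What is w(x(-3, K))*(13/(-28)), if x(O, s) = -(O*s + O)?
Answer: -195/28 ≈ -6.9643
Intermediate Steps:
K = 0 (K = -2 + 2 = 0)
x(O, s) = -O - O*s (x(O, s) = -(O + O*s) = -O - O*s)
w(L) = -3 + 2*L² (w(L) = (L² + L²) - 3 = 2*L² - 3 = -3 + 2*L²)
w(x(-3, K))*(13/(-28)) = (-3 + 2*(-1*(-3)*(1 + 0))²)*(13/(-28)) = (-3 + 2*(-1*(-3)*1)²)*(13*(-1/28)) = (-3 + 2*3²)*(-13/28) = (-3 + 2*9)*(-13/28) = (-3 + 18)*(-13/28) = 15*(-13/28) = -195/28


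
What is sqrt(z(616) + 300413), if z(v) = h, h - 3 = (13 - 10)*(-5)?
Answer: sqrt(300401) ≈ 548.09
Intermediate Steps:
h = -12 (h = 3 + (13 - 10)*(-5) = 3 + 3*(-5) = 3 - 15 = -12)
z(v) = -12
sqrt(z(616) + 300413) = sqrt(-12 + 300413) = sqrt(300401)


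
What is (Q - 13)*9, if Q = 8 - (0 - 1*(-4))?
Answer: -81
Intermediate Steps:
Q = 4 (Q = 8 - (0 + 4) = 8 - 1*4 = 8 - 4 = 4)
(Q - 13)*9 = (4 - 13)*9 = -9*9 = -81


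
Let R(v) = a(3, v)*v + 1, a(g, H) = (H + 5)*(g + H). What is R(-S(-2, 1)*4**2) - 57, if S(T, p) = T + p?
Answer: 6328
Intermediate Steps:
a(g, H) = (5 + H)*(H + g)
R(v) = 1 + v*(15 + v**2 + 8*v) (R(v) = (v**2 + 5*v + 5*3 + v*3)*v + 1 = (v**2 + 5*v + 15 + 3*v)*v + 1 = (15 + v**2 + 8*v)*v + 1 = v*(15 + v**2 + 8*v) + 1 = 1 + v*(15 + v**2 + 8*v))
R(-S(-2, 1)*4**2) - 57 = (1 + (-(-2 + 1)*4**2)*(15 + (-(-2 + 1)*4**2)**2 + 8*(-(-2 + 1)*4**2))) - 57 = (1 + (-1*(-1)*16)*(15 + (-1*(-1)*16)**2 + 8*(-1*(-1)*16))) - 57 = (1 + (1*16)*(15 + (1*16)**2 + 8*(1*16))) - 57 = (1 + 16*(15 + 16**2 + 8*16)) - 57 = (1 + 16*(15 + 256 + 128)) - 57 = (1 + 16*399) - 57 = (1 + 6384) - 57 = 6385 - 57 = 6328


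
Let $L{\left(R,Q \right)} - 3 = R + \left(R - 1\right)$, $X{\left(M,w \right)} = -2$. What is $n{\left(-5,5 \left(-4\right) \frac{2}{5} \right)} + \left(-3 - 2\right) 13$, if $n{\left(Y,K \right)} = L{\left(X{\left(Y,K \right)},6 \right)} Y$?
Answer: $-55$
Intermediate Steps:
$L{\left(R,Q \right)} = 2 + 2 R$ ($L{\left(R,Q \right)} = 3 + \left(R + \left(R - 1\right)\right) = 3 + \left(R + \left(-1 + R\right)\right) = 3 + \left(-1 + 2 R\right) = 2 + 2 R$)
$n{\left(Y,K \right)} = - 2 Y$ ($n{\left(Y,K \right)} = \left(2 + 2 \left(-2\right)\right) Y = \left(2 - 4\right) Y = - 2 Y$)
$n{\left(-5,5 \left(-4\right) \frac{2}{5} \right)} + \left(-3 - 2\right) 13 = \left(-2\right) \left(-5\right) + \left(-3 - 2\right) 13 = 10 + \left(-3 - 2\right) 13 = 10 - 65 = -55$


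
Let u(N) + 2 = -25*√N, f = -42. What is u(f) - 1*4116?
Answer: -4118 - 25*I*√42 ≈ -4118.0 - 162.02*I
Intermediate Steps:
u(N) = -2 - 25*√N
u(f) - 1*4116 = (-2 - 25*I*√42) - 1*4116 = (-2 - 25*I*√42) - 4116 = -4118 - 25*I*√42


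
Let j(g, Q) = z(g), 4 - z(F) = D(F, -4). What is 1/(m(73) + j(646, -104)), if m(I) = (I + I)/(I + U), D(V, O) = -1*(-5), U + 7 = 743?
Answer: -809/663 ≈ -1.2202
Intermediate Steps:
U = 736 (U = -7 + 743 = 736)
D(V, O) = 5
z(F) = -1 (z(F) = 4 - 1*5 = 4 - 5 = -1)
j(g, Q) = -1
m(I) = 2*I/(736 + I) (m(I) = (I + I)/(I + 736) = (2*I)/(736 + I) = 2*I/(736 + I))
1/(m(73) + j(646, -104)) = 1/(2*73/(736 + 73) - 1) = 1/(2*73/809 - 1) = 1/(2*73*(1/809) - 1) = 1/(146/809 - 1) = 1/(-663/809) = -809/663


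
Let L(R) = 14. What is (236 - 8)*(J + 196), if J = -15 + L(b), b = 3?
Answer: 44460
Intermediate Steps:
J = -1 (J = -15 + 14 = -1)
(236 - 8)*(J + 196) = (236 - 8)*(-1 + 196) = 228*195 = 44460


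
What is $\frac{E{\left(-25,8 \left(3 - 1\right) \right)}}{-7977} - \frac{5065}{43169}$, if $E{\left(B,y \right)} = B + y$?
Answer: $- \frac{13338328}{114786371} \approx -0.1162$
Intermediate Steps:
$\frac{E{\left(-25,8 \left(3 - 1\right) \right)}}{-7977} - \frac{5065}{43169} = \frac{-25 + 8 \left(3 - 1\right)}{-7977} - \frac{5065}{43169} = \left(-25 + 8 \cdot 2\right) \left(- \frac{1}{7977}\right) - \frac{5065}{43169} = \left(-25 + 16\right) \left(- \frac{1}{7977}\right) - \frac{5065}{43169} = \left(-9\right) \left(- \frac{1}{7977}\right) - \frac{5065}{43169} = \frac{3}{2659} - \frac{5065}{43169} = - \frac{13338328}{114786371}$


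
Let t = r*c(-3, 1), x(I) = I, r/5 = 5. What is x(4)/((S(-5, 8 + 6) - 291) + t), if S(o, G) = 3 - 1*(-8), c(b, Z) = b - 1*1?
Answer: -1/95 ≈ -0.010526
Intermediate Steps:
r = 25 (r = 5*5 = 25)
c(b, Z) = -1 + b (c(b, Z) = b - 1 = -1 + b)
t = -100 (t = 25*(-1 - 3) = 25*(-4) = -100)
S(o, G) = 11 (S(o, G) = 3 + 8 = 11)
x(4)/((S(-5, 8 + 6) - 291) + t) = 4/((11 - 291) - 100) = 4/(-280 - 100) = 4/(-380) = 4*(-1/380) = -1/95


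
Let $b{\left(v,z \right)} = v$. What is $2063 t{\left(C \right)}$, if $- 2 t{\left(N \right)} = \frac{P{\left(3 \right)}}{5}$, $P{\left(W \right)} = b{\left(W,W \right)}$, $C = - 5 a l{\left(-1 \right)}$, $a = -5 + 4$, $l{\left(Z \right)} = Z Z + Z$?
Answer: $- \frac{6189}{10} \approx -618.9$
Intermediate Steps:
$l{\left(Z \right)} = Z + Z^{2}$ ($l{\left(Z \right)} = Z^{2} + Z = Z + Z^{2}$)
$a = -1$
$C = 0$ ($C = \left(-5\right) \left(-1\right) \left(- (1 - 1)\right) = 5 \left(\left(-1\right) 0\right) = 5 \cdot 0 = 0$)
$P{\left(W \right)} = W$
$t{\left(N \right)} = - \frac{3}{10}$ ($t{\left(N \right)} = - \frac{3 \cdot \frac{1}{5}}{2} = \left(- \frac{1}{2}\right) \frac{3}{5} = - \frac{3}{10}$)
$2063 t{\left(C \right)} = 2063 \left(- \frac{3}{10}\right) = - \frac{6189}{10}$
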